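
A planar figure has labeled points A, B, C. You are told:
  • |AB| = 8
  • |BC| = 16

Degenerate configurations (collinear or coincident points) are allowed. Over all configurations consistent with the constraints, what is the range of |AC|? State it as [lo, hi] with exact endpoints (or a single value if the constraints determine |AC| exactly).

|AC| ∈ [8, 24]  (≈ [8.0000, 24.0000])

|AB| ∈ {8}
|BC| ∈ {16}
|AC| ∈ [8, 24]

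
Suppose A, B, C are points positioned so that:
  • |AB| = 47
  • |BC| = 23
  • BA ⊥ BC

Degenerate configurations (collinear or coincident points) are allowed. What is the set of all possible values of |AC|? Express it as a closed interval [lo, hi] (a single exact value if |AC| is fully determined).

|AB| ∈ {47}
|BC| ∈ {23}
|AC| ∈ {37·√(2)}

|AC| = 37·√(2)  (≈ 52.3259)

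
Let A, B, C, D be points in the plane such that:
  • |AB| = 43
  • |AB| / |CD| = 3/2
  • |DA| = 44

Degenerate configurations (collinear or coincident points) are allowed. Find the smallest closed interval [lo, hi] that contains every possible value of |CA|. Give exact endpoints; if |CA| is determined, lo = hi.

|AB| ∈ {43}
|AD| ∈ {44}
|CD| ∈ {86/3}
|BD| ∈ [1, 87]
|AC| ∈ [46/3, 218/3]
|BC| ∈ [0, 347/3]

|CA| ∈ [46/3, 218/3]  (≈ [15.3333, 72.6667])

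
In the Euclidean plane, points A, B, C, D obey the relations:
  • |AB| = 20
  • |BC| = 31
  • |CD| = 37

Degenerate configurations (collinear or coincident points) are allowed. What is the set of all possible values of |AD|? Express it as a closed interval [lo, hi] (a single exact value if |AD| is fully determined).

|AD| ∈ [0, 88]  (≈ [0.0000, 88.0000])

|AB| ∈ {20}
|BC| ∈ {31}
|CD| ∈ {37}
|AC| ∈ [11, 51]
|BD| ∈ [6, 68]
|AD| ∈ [0, 88]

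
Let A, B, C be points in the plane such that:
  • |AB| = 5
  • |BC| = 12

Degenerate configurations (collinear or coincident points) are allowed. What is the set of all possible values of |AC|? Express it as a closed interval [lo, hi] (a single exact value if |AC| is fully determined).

|AB| ∈ {5}
|BC| ∈ {12}
|AC| ∈ [7, 17]

|AC| ∈ [7, 17]  (≈ [7.0000, 17.0000])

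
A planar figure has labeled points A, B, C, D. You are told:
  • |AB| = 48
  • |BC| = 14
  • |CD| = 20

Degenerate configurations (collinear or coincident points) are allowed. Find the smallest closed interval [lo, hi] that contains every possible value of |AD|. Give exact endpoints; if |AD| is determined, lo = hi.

|AB| ∈ {48}
|BC| ∈ {14}
|CD| ∈ {20}
|AC| ∈ [34, 62]
|BD| ∈ [6, 34]
|AD| ∈ [14, 82]

|AD| ∈ [14, 82]  (≈ [14.0000, 82.0000])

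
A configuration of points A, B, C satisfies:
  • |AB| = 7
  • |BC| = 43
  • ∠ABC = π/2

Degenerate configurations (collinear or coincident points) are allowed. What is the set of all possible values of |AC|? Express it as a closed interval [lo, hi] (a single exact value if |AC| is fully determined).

|AB| ∈ {7}
|BC| ∈ {43}
|AC| ∈ {√(1898)}

|AC| = √(1898)  (≈ 43.5660)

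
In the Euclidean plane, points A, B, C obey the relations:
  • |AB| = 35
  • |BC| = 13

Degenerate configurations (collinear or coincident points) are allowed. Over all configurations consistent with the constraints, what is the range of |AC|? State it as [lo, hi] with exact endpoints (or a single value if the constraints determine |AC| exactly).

|AC| ∈ [22, 48]  (≈ [22.0000, 48.0000])

|AB| ∈ {35}
|BC| ∈ {13}
|AC| ∈ [22, 48]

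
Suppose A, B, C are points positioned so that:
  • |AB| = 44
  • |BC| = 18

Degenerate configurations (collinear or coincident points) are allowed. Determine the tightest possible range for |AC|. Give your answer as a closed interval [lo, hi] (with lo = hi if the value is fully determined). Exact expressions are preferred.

|AC| ∈ [26, 62]  (≈ [26.0000, 62.0000])

|AB| ∈ {44}
|BC| ∈ {18}
|AC| ∈ [26, 62]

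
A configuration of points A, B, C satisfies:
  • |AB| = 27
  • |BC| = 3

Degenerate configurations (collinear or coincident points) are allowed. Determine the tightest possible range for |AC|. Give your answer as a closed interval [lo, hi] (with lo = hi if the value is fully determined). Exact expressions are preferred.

|AB| ∈ {27}
|BC| ∈ {3}
|AC| ∈ [24, 30]

|AC| ∈ [24, 30]  (≈ [24.0000, 30.0000])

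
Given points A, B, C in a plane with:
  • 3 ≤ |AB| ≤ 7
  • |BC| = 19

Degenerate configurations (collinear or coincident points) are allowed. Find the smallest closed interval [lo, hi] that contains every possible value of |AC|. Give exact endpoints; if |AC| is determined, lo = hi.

|AC| ∈ [12, 26]  (≈ [12.0000, 26.0000])

|AB| ∈ [3, 7]
|BC| ∈ {19}
|AC| ∈ [12, 26]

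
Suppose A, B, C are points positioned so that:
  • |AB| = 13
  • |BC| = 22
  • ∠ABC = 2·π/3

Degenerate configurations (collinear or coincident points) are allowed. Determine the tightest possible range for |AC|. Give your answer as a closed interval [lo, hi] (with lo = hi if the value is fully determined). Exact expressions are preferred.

|AC| = √(939)  (≈ 30.6431)

|AB| ∈ {13}
|BC| ∈ {22}
|AC| ∈ {√(939)}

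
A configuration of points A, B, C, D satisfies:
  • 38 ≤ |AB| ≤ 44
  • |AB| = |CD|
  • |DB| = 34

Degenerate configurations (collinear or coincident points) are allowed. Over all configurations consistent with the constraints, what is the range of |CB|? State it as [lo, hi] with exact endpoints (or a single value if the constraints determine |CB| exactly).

|AB| ∈ [38, 44]
|BD| ∈ {34}
|CD| ∈ [38, 44]
|AD| ∈ [4, 78]
|BC| ∈ [4, 78]
|AC| ∈ [0, 122]

|CB| ∈ [4, 78]  (≈ [4.0000, 78.0000])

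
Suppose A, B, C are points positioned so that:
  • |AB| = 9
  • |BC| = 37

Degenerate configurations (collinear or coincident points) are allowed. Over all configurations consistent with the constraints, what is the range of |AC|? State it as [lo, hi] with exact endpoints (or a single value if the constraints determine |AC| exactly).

|AC| ∈ [28, 46]  (≈ [28.0000, 46.0000])

|AB| ∈ {9}
|BC| ∈ {37}
|AC| ∈ [28, 46]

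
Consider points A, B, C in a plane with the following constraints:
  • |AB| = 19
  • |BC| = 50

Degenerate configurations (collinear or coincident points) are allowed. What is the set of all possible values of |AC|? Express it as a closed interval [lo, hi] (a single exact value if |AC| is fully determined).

|AB| ∈ {19}
|BC| ∈ {50}
|AC| ∈ [31, 69]

|AC| ∈ [31, 69]  (≈ [31.0000, 69.0000])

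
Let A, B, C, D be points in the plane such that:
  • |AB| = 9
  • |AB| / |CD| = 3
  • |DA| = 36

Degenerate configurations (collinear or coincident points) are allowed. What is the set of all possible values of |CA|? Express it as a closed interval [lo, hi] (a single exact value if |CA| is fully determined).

|CA| ∈ [33, 39]  (≈ [33.0000, 39.0000])

|AB| ∈ {9}
|AD| ∈ {36}
|CD| ∈ {3}
|BD| ∈ [27, 45]
|AC| ∈ [33, 39]
|BC| ∈ [24, 48]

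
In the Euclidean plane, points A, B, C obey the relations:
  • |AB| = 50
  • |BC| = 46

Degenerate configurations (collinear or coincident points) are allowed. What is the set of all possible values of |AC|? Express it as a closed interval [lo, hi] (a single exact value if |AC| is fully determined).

|AC| ∈ [4, 96]  (≈ [4.0000, 96.0000])

|AB| ∈ {50}
|BC| ∈ {46}
|AC| ∈ [4, 96]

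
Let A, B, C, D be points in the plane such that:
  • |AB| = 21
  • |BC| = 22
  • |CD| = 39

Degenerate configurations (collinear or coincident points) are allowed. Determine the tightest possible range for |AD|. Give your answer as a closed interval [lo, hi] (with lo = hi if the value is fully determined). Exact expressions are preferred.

|AB| ∈ {21}
|BC| ∈ {22}
|CD| ∈ {39}
|AC| ∈ [1, 43]
|BD| ∈ [17, 61]
|AD| ∈ [0, 82]

|AD| ∈ [0, 82]  (≈ [0.0000, 82.0000])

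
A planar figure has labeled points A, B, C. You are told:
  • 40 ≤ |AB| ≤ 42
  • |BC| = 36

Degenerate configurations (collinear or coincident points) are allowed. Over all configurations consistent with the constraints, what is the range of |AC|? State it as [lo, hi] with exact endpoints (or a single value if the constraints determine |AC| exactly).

|AC| ∈ [4, 78]  (≈ [4.0000, 78.0000])

|AB| ∈ [40, 42]
|BC| ∈ {36}
|AC| ∈ [4, 78]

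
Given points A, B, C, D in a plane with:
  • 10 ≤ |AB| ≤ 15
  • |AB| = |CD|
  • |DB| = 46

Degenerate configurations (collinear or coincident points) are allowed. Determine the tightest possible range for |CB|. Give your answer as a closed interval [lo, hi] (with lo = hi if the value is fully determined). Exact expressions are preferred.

|AB| ∈ [10, 15]
|BD| ∈ {46}
|CD| ∈ [10, 15]
|AD| ∈ [31, 61]
|BC| ∈ [31, 61]
|AC| ∈ [16, 76]

|CB| ∈ [31, 61]  (≈ [31.0000, 61.0000])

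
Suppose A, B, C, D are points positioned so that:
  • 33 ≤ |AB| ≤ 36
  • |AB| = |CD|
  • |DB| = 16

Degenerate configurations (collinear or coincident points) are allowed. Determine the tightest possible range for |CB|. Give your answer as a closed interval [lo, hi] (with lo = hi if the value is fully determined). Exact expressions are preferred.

|CB| ∈ [17, 52]  (≈ [17.0000, 52.0000])

|AB| ∈ [33, 36]
|BD| ∈ {16}
|CD| ∈ [33, 36]
|AD| ∈ [17, 52]
|BC| ∈ [17, 52]
|AC| ∈ [0, 88]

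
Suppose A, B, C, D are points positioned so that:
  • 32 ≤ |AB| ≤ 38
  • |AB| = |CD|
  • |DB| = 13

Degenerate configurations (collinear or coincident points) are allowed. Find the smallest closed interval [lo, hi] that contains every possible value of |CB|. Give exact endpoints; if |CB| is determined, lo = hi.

|CB| ∈ [19, 51]  (≈ [19.0000, 51.0000])

|AB| ∈ [32, 38]
|BD| ∈ {13}
|CD| ∈ [32, 38]
|AD| ∈ [19, 51]
|BC| ∈ [19, 51]
|AC| ∈ [0, 89]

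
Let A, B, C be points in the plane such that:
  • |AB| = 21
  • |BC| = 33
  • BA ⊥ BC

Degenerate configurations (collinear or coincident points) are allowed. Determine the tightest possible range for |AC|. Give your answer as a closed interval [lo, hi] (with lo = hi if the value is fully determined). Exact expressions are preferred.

|AB| ∈ {21}
|BC| ∈ {33}
|AC| ∈ {3·√(170)}

|AC| = 3·√(170)  (≈ 39.1152)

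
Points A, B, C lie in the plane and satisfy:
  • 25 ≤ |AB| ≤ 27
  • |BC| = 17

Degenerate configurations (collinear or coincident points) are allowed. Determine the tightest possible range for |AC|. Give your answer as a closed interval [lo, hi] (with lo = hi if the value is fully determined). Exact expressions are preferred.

|AC| ∈ [8, 44]  (≈ [8.0000, 44.0000])

|AB| ∈ [25, 27]
|BC| ∈ {17}
|AC| ∈ [8, 44]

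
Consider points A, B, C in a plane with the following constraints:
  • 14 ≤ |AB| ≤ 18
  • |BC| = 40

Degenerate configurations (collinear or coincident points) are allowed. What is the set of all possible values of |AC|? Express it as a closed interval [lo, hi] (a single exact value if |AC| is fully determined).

|AC| ∈ [22, 58]  (≈ [22.0000, 58.0000])

|AB| ∈ [14, 18]
|BC| ∈ {40}
|AC| ∈ [22, 58]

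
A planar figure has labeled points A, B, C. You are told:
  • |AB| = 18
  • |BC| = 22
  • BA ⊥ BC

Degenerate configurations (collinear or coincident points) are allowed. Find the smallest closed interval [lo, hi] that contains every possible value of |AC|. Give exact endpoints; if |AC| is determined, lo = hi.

|AC| = 2·√(202)  (≈ 28.4253)

|AB| ∈ {18}
|BC| ∈ {22}
|AC| ∈ {2·√(202)}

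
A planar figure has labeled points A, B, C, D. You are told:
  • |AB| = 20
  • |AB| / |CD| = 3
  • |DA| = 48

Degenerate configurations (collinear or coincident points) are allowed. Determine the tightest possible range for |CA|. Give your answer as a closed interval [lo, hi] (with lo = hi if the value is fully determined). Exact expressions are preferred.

|AB| ∈ {20}
|AD| ∈ {48}
|CD| ∈ {20/3}
|BD| ∈ [28, 68]
|AC| ∈ [124/3, 164/3]
|BC| ∈ [64/3, 224/3]

|CA| ∈ [124/3, 164/3]  (≈ [41.3333, 54.6667])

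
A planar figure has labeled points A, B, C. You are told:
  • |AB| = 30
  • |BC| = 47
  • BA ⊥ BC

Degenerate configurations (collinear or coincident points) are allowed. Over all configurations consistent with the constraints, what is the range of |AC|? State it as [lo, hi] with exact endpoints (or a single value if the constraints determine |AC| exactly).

|AC| = √(3109)  (≈ 55.7584)

|AB| ∈ {30}
|BC| ∈ {47}
|AC| ∈ {√(3109)}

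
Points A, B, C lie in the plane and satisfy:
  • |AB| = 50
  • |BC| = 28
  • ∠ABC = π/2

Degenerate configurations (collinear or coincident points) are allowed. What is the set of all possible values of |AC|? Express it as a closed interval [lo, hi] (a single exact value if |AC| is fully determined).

|AB| ∈ {50}
|BC| ∈ {28}
|AC| ∈ {2·√(821)}

|AC| = 2·√(821)  (≈ 57.3062)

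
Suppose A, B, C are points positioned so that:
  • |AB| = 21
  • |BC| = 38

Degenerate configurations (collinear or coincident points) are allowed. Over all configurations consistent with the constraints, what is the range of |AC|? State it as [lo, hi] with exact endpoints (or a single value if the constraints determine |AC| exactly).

|AB| ∈ {21}
|BC| ∈ {38}
|AC| ∈ [17, 59]

|AC| ∈ [17, 59]  (≈ [17.0000, 59.0000])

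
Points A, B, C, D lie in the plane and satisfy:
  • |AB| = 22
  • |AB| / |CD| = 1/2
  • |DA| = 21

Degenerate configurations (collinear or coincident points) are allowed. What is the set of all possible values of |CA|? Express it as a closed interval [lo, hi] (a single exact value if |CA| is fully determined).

|AB| ∈ {22}
|AD| ∈ {21}
|CD| ∈ {44}
|BD| ∈ [1, 43]
|AC| ∈ [23, 65]
|BC| ∈ [1, 87]

|CA| ∈ [23, 65]  (≈ [23.0000, 65.0000])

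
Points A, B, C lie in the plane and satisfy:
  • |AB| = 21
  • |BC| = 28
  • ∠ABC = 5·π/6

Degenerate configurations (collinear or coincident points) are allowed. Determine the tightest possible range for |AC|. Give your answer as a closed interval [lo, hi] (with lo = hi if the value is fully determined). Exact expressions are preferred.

|AC| = 7·√(12·√(3) + 25)  (≈ 47.3650)

|AB| ∈ {21}
|BC| ∈ {28}
|AC| ∈ {7·√(12·√(3) + 25)}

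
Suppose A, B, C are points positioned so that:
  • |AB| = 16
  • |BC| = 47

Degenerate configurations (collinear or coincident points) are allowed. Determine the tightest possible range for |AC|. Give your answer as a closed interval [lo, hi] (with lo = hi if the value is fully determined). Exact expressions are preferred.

|AB| ∈ {16}
|BC| ∈ {47}
|AC| ∈ [31, 63]

|AC| ∈ [31, 63]  (≈ [31.0000, 63.0000])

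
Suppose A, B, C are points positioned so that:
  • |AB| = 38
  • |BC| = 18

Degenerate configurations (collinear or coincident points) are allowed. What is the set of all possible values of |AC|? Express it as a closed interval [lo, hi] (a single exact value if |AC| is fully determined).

|AC| ∈ [20, 56]  (≈ [20.0000, 56.0000])

|AB| ∈ {38}
|BC| ∈ {18}
|AC| ∈ [20, 56]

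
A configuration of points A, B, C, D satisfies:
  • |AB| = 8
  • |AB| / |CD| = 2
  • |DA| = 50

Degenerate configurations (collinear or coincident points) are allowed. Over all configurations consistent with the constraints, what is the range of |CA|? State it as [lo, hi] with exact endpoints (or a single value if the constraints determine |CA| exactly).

|AB| ∈ {8}
|AD| ∈ {50}
|CD| ∈ {4}
|BD| ∈ [42, 58]
|AC| ∈ [46, 54]
|BC| ∈ [38, 62]

|CA| ∈ [46, 54]  (≈ [46.0000, 54.0000])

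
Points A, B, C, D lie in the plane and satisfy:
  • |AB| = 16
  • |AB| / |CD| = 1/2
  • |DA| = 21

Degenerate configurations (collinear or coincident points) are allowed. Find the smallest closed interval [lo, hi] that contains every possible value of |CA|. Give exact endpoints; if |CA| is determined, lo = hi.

|CA| ∈ [11, 53]  (≈ [11.0000, 53.0000])

|AB| ∈ {16}
|AD| ∈ {21}
|CD| ∈ {32}
|BD| ∈ [5, 37]
|AC| ∈ [11, 53]
|BC| ∈ [0, 69]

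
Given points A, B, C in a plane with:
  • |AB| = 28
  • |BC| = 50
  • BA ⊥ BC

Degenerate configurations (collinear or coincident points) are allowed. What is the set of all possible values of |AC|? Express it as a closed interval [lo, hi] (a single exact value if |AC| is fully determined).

|AB| ∈ {28}
|BC| ∈ {50}
|AC| ∈ {2·√(821)}

|AC| = 2·√(821)  (≈ 57.3062)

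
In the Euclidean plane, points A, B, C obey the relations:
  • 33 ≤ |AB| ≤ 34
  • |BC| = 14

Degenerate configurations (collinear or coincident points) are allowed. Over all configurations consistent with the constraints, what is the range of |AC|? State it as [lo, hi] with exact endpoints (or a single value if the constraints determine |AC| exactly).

|AB| ∈ [33, 34]
|BC| ∈ {14}
|AC| ∈ [19, 48]

|AC| ∈ [19, 48]  (≈ [19.0000, 48.0000])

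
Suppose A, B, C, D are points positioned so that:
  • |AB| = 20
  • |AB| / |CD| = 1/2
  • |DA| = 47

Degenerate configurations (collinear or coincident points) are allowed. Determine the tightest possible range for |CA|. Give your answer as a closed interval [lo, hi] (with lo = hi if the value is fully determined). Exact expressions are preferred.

|AB| ∈ {20}
|AD| ∈ {47}
|CD| ∈ {40}
|BD| ∈ [27, 67]
|AC| ∈ [7, 87]
|BC| ∈ [0, 107]

|CA| ∈ [7, 87]  (≈ [7.0000, 87.0000])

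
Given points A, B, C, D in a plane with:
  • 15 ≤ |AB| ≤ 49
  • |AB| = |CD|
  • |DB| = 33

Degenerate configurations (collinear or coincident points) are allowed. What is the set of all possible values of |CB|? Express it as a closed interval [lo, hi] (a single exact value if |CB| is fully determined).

|AB| ∈ [15, 49]
|BD| ∈ {33}
|CD| ∈ [15, 49]
|AD| ∈ [0, 82]
|BC| ∈ [0, 82]
|AC| ∈ [0, 131]

|CB| ∈ [0, 82]  (≈ [0.0000, 82.0000])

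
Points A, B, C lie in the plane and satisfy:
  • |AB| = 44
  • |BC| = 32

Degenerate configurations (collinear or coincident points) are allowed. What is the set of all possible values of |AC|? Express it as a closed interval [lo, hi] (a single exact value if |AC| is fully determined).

|AB| ∈ {44}
|BC| ∈ {32}
|AC| ∈ [12, 76]

|AC| ∈ [12, 76]  (≈ [12.0000, 76.0000])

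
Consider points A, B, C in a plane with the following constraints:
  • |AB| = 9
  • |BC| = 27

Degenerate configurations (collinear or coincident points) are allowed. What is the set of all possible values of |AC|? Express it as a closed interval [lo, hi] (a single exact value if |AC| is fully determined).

|AC| ∈ [18, 36]  (≈ [18.0000, 36.0000])

|AB| ∈ {9}
|BC| ∈ {27}
|AC| ∈ [18, 36]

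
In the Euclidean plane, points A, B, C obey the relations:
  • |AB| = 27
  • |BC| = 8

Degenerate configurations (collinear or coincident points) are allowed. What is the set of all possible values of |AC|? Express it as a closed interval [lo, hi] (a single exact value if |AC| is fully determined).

|AB| ∈ {27}
|BC| ∈ {8}
|AC| ∈ [19, 35]

|AC| ∈ [19, 35]  (≈ [19.0000, 35.0000])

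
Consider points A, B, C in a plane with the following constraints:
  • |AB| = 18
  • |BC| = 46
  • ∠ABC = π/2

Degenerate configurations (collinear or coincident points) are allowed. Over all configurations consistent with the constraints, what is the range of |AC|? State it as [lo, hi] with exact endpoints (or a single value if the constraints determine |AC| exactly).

|AC| = 2·√(610)  (≈ 49.3964)

|AB| ∈ {18}
|BC| ∈ {46}
|AC| ∈ {2·√(610)}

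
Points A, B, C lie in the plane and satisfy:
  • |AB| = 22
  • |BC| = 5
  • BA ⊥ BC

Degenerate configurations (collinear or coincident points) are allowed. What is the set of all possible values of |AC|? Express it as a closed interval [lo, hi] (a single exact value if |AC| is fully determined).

|AC| = √(509)  (≈ 22.5610)

|AB| ∈ {22}
|BC| ∈ {5}
|AC| ∈ {√(509)}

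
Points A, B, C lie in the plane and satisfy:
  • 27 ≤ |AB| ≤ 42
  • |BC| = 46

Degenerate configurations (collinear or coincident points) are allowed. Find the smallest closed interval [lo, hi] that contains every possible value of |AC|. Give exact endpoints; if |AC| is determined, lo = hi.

|AB| ∈ [27, 42]
|BC| ∈ {46}
|AC| ∈ [4, 88]

|AC| ∈ [4, 88]  (≈ [4.0000, 88.0000])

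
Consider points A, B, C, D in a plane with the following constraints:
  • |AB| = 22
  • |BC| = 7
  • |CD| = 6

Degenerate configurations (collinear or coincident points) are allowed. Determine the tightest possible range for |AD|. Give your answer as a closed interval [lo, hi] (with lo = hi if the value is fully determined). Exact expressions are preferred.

|AD| ∈ [9, 35]  (≈ [9.0000, 35.0000])

|AB| ∈ {22}
|BC| ∈ {7}
|CD| ∈ {6}
|AC| ∈ [15, 29]
|BD| ∈ [1, 13]
|AD| ∈ [9, 35]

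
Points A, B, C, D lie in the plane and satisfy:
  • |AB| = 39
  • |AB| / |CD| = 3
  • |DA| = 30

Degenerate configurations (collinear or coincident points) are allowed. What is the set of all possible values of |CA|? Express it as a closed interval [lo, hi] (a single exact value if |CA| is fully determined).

|CA| ∈ [17, 43]  (≈ [17.0000, 43.0000])

|AB| ∈ {39}
|AD| ∈ {30}
|CD| ∈ {13}
|BD| ∈ [9, 69]
|AC| ∈ [17, 43]
|BC| ∈ [0, 82]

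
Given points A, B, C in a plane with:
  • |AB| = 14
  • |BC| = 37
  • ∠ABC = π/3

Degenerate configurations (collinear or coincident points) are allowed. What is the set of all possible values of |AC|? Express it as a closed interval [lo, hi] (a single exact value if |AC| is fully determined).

|AB| ∈ {14}
|BC| ∈ {37}
|AC| ∈ {√(1047)}

|AC| = √(1047)  (≈ 32.3574)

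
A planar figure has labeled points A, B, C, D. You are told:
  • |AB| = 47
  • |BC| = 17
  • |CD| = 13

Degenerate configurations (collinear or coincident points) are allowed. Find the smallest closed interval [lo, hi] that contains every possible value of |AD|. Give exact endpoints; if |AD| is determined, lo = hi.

|AD| ∈ [17, 77]  (≈ [17.0000, 77.0000])

|AB| ∈ {47}
|BC| ∈ {17}
|CD| ∈ {13}
|AC| ∈ [30, 64]
|BD| ∈ [4, 30]
|AD| ∈ [17, 77]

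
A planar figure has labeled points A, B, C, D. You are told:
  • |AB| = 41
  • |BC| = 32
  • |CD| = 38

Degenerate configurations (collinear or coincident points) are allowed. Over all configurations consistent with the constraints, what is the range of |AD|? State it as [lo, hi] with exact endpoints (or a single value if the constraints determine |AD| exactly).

|AB| ∈ {41}
|BC| ∈ {32}
|CD| ∈ {38}
|AC| ∈ [9, 73]
|BD| ∈ [6, 70]
|AD| ∈ [0, 111]

|AD| ∈ [0, 111]  (≈ [0.0000, 111.0000])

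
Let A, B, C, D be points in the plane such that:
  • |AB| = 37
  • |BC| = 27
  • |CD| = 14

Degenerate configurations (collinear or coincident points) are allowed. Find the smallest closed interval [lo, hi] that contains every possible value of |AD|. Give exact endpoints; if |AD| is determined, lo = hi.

|AD| ∈ [0, 78]  (≈ [0.0000, 78.0000])

|AB| ∈ {37}
|BC| ∈ {27}
|CD| ∈ {14}
|AC| ∈ [10, 64]
|BD| ∈ [13, 41]
|AD| ∈ [0, 78]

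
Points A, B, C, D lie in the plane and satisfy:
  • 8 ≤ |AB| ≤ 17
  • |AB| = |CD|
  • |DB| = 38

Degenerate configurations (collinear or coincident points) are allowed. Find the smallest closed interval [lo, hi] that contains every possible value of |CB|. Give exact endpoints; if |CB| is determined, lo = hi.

|AB| ∈ [8, 17]
|BD| ∈ {38}
|CD| ∈ [8, 17]
|AD| ∈ [21, 55]
|BC| ∈ [21, 55]
|AC| ∈ [4, 72]

|CB| ∈ [21, 55]  (≈ [21.0000, 55.0000])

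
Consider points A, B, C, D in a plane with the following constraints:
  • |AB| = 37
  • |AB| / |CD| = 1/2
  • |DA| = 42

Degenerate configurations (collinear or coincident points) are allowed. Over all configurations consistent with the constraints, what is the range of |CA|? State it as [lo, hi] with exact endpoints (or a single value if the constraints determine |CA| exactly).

|CA| ∈ [32, 116]  (≈ [32.0000, 116.0000])

|AB| ∈ {37}
|AD| ∈ {42}
|CD| ∈ {74}
|BD| ∈ [5, 79]
|AC| ∈ [32, 116]
|BC| ∈ [0, 153]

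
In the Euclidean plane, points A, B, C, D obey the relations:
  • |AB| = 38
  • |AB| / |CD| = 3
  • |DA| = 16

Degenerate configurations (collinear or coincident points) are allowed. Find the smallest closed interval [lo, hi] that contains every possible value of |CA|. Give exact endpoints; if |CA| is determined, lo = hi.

|AB| ∈ {38}
|AD| ∈ {16}
|CD| ∈ {38/3}
|BD| ∈ [22, 54]
|AC| ∈ [10/3, 86/3]
|BC| ∈ [28/3, 200/3]

|CA| ∈ [10/3, 86/3]  (≈ [3.3333, 28.6667])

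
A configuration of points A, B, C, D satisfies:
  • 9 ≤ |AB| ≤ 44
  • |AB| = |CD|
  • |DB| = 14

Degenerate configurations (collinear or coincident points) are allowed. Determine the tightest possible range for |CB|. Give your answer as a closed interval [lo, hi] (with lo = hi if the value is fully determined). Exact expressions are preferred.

|AB| ∈ [9, 44]
|BD| ∈ {14}
|CD| ∈ [9, 44]
|AD| ∈ [0, 58]
|BC| ∈ [0, 58]
|AC| ∈ [0, 102]

|CB| ∈ [0, 58]  (≈ [0.0000, 58.0000])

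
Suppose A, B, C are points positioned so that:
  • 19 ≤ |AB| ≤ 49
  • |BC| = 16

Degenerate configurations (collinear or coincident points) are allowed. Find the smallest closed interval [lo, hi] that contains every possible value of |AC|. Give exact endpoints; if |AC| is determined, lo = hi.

|AB| ∈ [19, 49]
|BC| ∈ {16}
|AC| ∈ [3, 65]

|AC| ∈ [3, 65]  (≈ [3.0000, 65.0000])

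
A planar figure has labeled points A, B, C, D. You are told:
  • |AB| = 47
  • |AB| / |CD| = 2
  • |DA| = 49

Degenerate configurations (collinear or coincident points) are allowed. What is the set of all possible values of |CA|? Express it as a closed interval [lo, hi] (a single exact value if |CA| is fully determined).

|AB| ∈ {47}
|AD| ∈ {49}
|CD| ∈ {47/2}
|BD| ∈ [2, 96]
|AC| ∈ [51/2, 145/2]
|BC| ∈ [0, 239/2]

|CA| ∈ [51/2, 145/2]  (≈ [25.5000, 72.5000])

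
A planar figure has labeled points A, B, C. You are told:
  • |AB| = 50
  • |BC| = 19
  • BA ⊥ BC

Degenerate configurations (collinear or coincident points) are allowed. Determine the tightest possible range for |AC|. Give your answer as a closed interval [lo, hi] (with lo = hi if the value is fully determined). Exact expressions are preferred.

|AB| ∈ {50}
|BC| ∈ {19}
|AC| ∈ {√(2861)}

|AC| = √(2861)  (≈ 53.4883)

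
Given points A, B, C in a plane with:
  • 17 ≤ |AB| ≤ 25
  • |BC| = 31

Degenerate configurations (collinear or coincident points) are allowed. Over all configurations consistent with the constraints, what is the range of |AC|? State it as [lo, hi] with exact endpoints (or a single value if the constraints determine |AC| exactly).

|AC| ∈ [6, 56]  (≈ [6.0000, 56.0000])

|AB| ∈ [17, 25]
|BC| ∈ {31}
|AC| ∈ [6, 56]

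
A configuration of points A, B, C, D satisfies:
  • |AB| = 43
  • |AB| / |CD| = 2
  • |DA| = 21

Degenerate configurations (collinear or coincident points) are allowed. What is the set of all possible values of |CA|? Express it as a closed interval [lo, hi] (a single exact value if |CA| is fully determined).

|CA| ∈ [1/2, 85/2]  (≈ [0.5000, 42.5000])

|AB| ∈ {43}
|AD| ∈ {21}
|CD| ∈ {43/2}
|BD| ∈ [22, 64]
|AC| ∈ [1/2, 85/2]
|BC| ∈ [1/2, 171/2]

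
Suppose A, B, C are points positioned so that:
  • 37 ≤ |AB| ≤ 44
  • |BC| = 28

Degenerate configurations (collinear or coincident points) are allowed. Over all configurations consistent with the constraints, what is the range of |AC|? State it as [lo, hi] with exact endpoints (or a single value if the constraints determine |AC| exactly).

|AC| ∈ [9, 72]  (≈ [9.0000, 72.0000])

|AB| ∈ [37, 44]
|BC| ∈ {28}
|AC| ∈ [9, 72]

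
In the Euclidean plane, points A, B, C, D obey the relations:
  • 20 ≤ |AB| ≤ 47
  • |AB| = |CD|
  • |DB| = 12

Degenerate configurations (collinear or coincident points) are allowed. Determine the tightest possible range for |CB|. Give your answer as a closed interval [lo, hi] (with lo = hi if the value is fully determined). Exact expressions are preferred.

|AB| ∈ [20, 47]
|BD| ∈ {12}
|CD| ∈ [20, 47]
|AD| ∈ [8, 59]
|BC| ∈ [8, 59]
|AC| ∈ [0, 106]

|CB| ∈ [8, 59]  (≈ [8.0000, 59.0000])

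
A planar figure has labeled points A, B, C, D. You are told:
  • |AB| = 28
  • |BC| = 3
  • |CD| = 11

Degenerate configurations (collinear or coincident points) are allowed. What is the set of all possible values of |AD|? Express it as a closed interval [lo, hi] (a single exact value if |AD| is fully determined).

|AB| ∈ {28}
|BC| ∈ {3}
|CD| ∈ {11}
|AC| ∈ [25, 31]
|BD| ∈ [8, 14]
|AD| ∈ [14, 42]

|AD| ∈ [14, 42]  (≈ [14.0000, 42.0000])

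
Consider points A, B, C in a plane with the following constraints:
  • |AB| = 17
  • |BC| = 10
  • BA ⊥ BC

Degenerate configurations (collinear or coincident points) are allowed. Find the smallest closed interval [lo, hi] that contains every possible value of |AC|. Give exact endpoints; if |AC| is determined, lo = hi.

|AC| = √(389)  (≈ 19.7231)

|AB| ∈ {17}
|BC| ∈ {10}
|AC| ∈ {√(389)}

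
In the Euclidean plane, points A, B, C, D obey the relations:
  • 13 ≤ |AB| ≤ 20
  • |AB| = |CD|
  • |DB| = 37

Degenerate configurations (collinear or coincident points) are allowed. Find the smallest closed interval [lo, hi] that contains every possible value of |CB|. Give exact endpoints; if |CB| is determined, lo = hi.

|AB| ∈ [13, 20]
|BD| ∈ {37}
|CD| ∈ [13, 20]
|AD| ∈ [17, 57]
|BC| ∈ [17, 57]
|AC| ∈ [0, 77]

|CB| ∈ [17, 57]  (≈ [17.0000, 57.0000])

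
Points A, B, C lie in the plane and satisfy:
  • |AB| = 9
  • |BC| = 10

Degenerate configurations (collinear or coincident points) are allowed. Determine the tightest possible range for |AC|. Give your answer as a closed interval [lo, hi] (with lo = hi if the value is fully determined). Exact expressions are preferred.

|AB| ∈ {9}
|BC| ∈ {10}
|AC| ∈ [1, 19]

|AC| ∈ [1, 19]  (≈ [1.0000, 19.0000])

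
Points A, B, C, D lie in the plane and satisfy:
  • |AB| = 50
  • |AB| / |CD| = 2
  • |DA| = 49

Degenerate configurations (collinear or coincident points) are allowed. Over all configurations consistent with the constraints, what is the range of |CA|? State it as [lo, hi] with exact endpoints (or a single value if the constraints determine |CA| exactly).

|CA| ∈ [24, 74]  (≈ [24.0000, 74.0000])

|AB| ∈ {50}
|AD| ∈ {49}
|CD| ∈ {25}
|BD| ∈ [1, 99]
|AC| ∈ [24, 74]
|BC| ∈ [0, 124]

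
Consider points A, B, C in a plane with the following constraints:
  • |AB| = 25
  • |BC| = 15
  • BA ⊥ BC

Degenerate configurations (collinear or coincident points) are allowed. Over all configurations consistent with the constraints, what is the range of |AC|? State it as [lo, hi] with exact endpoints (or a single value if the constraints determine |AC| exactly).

|AC| = 5·√(34)  (≈ 29.1548)

|AB| ∈ {25}
|BC| ∈ {15}
|AC| ∈ {5·√(34)}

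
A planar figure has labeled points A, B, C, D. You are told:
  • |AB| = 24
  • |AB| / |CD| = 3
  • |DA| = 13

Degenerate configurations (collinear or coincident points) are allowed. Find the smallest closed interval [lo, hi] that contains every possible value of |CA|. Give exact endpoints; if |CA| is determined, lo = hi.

|CA| ∈ [5, 21]  (≈ [5.0000, 21.0000])

|AB| ∈ {24}
|AD| ∈ {13}
|CD| ∈ {8}
|BD| ∈ [11, 37]
|AC| ∈ [5, 21]
|BC| ∈ [3, 45]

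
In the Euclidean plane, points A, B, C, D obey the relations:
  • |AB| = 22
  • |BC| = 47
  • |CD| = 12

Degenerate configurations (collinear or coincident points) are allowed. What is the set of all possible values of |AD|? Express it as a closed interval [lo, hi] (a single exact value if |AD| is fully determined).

|AB| ∈ {22}
|BC| ∈ {47}
|CD| ∈ {12}
|AC| ∈ [25, 69]
|BD| ∈ [35, 59]
|AD| ∈ [13, 81]

|AD| ∈ [13, 81]  (≈ [13.0000, 81.0000])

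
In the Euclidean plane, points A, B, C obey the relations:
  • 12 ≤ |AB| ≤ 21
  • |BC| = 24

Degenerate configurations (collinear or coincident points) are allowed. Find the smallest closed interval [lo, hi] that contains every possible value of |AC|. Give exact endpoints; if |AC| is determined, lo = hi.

|AC| ∈ [3, 45]  (≈ [3.0000, 45.0000])

|AB| ∈ [12, 21]
|BC| ∈ {24}
|AC| ∈ [3, 45]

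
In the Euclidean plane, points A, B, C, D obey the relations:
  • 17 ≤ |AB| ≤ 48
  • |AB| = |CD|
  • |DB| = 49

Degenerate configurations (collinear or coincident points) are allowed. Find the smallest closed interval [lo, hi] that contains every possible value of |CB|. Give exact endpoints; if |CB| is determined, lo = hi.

|CB| ∈ [1, 97]  (≈ [1.0000, 97.0000])

|AB| ∈ [17, 48]
|BD| ∈ {49}
|CD| ∈ [17, 48]
|AD| ∈ [1, 97]
|BC| ∈ [1, 97]
|AC| ∈ [0, 145]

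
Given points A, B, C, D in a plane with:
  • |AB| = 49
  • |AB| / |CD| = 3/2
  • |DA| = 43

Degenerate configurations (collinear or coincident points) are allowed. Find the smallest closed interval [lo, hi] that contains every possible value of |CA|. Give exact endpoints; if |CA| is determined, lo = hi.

|CA| ∈ [31/3, 227/3]  (≈ [10.3333, 75.6667])

|AB| ∈ {49}
|AD| ∈ {43}
|CD| ∈ {98/3}
|BD| ∈ [6, 92]
|AC| ∈ [31/3, 227/3]
|BC| ∈ [0, 374/3]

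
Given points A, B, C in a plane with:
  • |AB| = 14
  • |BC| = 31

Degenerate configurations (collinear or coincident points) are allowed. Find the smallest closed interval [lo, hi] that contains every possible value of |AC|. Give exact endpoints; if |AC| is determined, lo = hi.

|AB| ∈ {14}
|BC| ∈ {31}
|AC| ∈ [17, 45]

|AC| ∈ [17, 45]  (≈ [17.0000, 45.0000])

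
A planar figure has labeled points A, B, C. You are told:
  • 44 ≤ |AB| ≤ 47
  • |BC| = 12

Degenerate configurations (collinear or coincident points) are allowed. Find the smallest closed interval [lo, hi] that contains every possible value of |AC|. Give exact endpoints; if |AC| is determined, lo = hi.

|AB| ∈ [44, 47]
|BC| ∈ {12}
|AC| ∈ [32, 59]

|AC| ∈ [32, 59]  (≈ [32.0000, 59.0000])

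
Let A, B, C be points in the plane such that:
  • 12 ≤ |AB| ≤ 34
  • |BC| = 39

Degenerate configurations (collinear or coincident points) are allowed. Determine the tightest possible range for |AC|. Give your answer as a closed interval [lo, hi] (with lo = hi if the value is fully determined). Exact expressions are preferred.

|AC| ∈ [5, 73]  (≈ [5.0000, 73.0000])

|AB| ∈ [12, 34]
|BC| ∈ {39}
|AC| ∈ [5, 73]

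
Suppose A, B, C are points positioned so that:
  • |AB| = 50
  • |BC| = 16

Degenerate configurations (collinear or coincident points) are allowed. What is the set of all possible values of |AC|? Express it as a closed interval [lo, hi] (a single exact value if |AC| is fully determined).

|AB| ∈ {50}
|BC| ∈ {16}
|AC| ∈ [34, 66]

|AC| ∈ [34, 66]  (≈ [34.0000, 66.0000])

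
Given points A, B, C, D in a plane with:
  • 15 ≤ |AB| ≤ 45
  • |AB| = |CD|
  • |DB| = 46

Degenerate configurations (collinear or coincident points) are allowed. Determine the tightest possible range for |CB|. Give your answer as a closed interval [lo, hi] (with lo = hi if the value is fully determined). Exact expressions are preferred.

|CB| ∈ [1, 91]  (≈ [1.0000, 91.0000])

|AB| ∈ [15, 45]
|BD| ∈ {46}
|CD| ∈ [15, 45]
|AD| ∈ [1, 91]
|BC| ∈ [1, 91]
|AC| ∈ [0, 136]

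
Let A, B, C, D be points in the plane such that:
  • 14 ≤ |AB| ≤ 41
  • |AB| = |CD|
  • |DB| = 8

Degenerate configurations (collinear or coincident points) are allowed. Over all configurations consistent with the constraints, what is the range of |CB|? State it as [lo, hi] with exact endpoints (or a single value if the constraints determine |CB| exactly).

|CB| ∈ [6, 49]  (≈ [6.0000, 49.0000])

|AB| ∈ [14, 41]
|BD| ∈ {8}
|CD| ∈ [14, 41]
|AD| ∈ [6, 49]
|BC| ∈ [6, 49]
|AC| ∈ [0, 90]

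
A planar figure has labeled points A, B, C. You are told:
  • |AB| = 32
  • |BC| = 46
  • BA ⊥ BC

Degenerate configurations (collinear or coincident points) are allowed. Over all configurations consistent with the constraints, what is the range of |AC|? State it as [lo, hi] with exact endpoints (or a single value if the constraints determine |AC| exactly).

|AB| ∈ {32}
|BC| ∈ {46}
|AC| ∈ {2·√(785)}

|AC| = 2·√(785)  (≈ 56.0357)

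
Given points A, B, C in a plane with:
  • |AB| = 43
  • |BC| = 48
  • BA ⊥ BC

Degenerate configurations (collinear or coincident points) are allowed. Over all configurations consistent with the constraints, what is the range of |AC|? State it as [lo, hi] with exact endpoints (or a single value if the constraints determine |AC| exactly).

|AB| ∈ {43}
|BC| ∈ {48}
|AC| ∈ {√(4153)}

|AC| = √(4153)  (≈ 64.4438)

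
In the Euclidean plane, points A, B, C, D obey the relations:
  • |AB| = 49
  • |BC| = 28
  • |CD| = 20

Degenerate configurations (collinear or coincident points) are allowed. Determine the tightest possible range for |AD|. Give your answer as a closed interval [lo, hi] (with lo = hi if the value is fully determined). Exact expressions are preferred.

|AB| ∈ {49}
|BC| ∈ {28}
|CD| ∈ {20}
|AC| ∈ [21, 77]
|BD| ∈ [8, 48]
|AD| ∈ [1, 97]

|AD| ∈ [1, 97]  (≈ [1.0000, 97.0000])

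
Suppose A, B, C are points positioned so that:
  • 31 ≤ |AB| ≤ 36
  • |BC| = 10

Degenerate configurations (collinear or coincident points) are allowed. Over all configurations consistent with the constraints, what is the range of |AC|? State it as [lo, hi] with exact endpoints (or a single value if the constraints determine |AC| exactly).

|AC| ∈ [21, 46]  (≈ [21.0000, 46.0000])

|AB| ∈ [31, 36]
|BC| ∈ {10}
|AC| ∈ [21, 46]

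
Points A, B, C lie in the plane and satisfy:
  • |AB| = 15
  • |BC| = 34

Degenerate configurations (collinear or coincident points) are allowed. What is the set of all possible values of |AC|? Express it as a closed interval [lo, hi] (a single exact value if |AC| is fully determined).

|AB| ∈ {15}
|BC| ∈ {34}
|AC| ∈ [19, 49]

|AC| ∈ [19, 49]  (≈ [19.0000, 49.0000])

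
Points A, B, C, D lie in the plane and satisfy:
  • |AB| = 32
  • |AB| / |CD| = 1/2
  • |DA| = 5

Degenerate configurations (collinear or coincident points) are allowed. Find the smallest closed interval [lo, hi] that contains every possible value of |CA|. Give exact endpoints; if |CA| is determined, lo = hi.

|CA| ∈ [59, 69]  (≈ [59.0000, 69.0000])

|AB| ∈ {32}
|AD| ∈ {5}
|CD| ∈ {64}
|BD| ∈ [27, 37]
|AC| ∈ [59, 69]
|BC| ∈ [27, 101]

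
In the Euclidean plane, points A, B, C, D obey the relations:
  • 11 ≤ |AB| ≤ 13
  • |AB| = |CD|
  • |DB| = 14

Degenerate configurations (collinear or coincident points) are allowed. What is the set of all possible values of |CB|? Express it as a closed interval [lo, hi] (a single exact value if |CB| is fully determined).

|AB| ∈ [11, 13]
|BD| ∈ {14}
|CD| ∈ [11, 13]
|AD| ∈ [1, 27]
|BC| ∈ [1, 27]
|AC| ∈ [0, 40]

|CB| ∈ [1, 27]  (≈ [1.0000, 27.0000])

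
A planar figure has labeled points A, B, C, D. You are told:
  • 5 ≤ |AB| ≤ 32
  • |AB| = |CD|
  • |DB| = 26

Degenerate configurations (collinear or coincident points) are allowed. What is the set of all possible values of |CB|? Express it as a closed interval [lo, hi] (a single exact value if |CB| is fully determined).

|CB| ∈ [0, 58]  (≈ [0.0000, 58.0000])

|AB| ∈ [5, 32]
|BD| ∈ {26}
|CD| ∈ [5, 32]
|AD| ∈ [0, 58]
|BC| ∈ [0, 58]
|AC| ∈ [0, 90]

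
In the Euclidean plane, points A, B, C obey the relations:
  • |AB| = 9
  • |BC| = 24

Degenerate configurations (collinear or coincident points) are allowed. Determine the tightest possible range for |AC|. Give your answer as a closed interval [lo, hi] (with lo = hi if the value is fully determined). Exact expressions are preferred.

|AC| ∈ [15, 33]  (≈ [15.0000, 33.0000])

|AB| ∈ {9}
|BC| ∈ {24}
|AC| ∈ [15, 33]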